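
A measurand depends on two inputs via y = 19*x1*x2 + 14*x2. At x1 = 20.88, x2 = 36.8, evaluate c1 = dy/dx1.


y = 19*x1*x2 + 14*x2
dy/dx1 = 19*x2
Evaluate at x2 = 36.8: c1 = 19 * 36.8
c1 = 699.2000

699.2000


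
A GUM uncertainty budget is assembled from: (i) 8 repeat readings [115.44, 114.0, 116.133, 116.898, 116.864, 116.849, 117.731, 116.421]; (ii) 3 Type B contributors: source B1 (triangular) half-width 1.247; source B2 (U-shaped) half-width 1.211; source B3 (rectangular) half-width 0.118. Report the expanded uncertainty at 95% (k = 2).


mean = (115.44 + 114.0 + 116.133 + 116.898 + 116.864 + 116.849 + 117.731 + 116.421) / 8 = 116.292
s = sqrt(sum((x - mean)^2)/(n-1)) = 1.1399549
u_A = s / sqrt(n) = 1.1399549 / sqrt(8) = 0.40303492
u_B1 = 1.247 / sqrt(6) = 0.50908562
u_B2 = 1.211 / sqrt(2) = 0.85630631
u_B3 = 0.118 / sqrt(3) = 0.068127332
uc = sqrt(0.40303492^2 + 0.50908562^2 + 0.85630631^2 + 0.068127332^2) = 1.0768041
U = k * uc = 2 * 1.0768041
U = 2.1536

2.1536


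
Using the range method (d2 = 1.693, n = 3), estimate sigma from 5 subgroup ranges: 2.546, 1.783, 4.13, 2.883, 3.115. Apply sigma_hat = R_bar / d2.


R_bar = (2.546 + 1.783 + 4.13 + 2.883 + 3.115) / 5
R_bar = 14.457 / 5 = 2.8914
sigma_hat = R_bar / d2 = 2.8914 / 1.693 = 1.7079

1.7079


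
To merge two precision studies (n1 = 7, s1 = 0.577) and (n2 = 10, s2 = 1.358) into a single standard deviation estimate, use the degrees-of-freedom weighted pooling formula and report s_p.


s_p = sqrt(((n1-1)*s1^2 + (n2-1)*s2^2) / (n1+n2-2))
numerator = (7-1)*0.577^2 + (10-1)*1.358^2 = 1.997574 + 16.597476 = 18.59505
denominator = 7 + 10 - 2 = 15
s_p^2 = 18.59505 / 15 = 1.23967
s_p = sqrt(1.23967) = 1.1134

1.1134


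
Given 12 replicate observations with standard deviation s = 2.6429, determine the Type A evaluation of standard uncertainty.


u_A = s / sqrt(n)
u_A = 2.6429 / sqrt(12)
u_A = 2.6429 / 3.4641016
u_A = 0.7629

0.7629


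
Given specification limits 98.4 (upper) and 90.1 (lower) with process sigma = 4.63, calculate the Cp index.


Cp = (USL - LSL) / (6 * sigma)
= (98.4 - 90.1) / (6 * 4.63)
= 8.3000 / 27.7800
= 0.2988

0.2988


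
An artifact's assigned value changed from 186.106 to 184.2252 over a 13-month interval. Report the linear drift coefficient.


rate = (v2 - v1) / months
= (184.2252 - 186.106) / 13
= -1.8808 / 13
= -0.1447

-0.1447


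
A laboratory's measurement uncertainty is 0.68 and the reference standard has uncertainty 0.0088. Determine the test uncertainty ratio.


TUR = u_lab / u_ref
= 0.68 / 0.0088
= 77.2727

77.2727


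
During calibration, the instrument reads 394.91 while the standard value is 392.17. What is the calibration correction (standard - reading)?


Correction = standard - reading
= 392.17 - 394.91
= -2.7400

-2.7400


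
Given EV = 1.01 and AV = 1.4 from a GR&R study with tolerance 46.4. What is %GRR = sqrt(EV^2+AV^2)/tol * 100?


GRR = sqrt(EV^2 + AV^2) = sqrt(1.01^2 + 1.4^2) = 1.7262966
%GRR = GRR / tol * 100 = 1.7262966 / 46.4 * 100
%GRR = 3.7205

3.7205


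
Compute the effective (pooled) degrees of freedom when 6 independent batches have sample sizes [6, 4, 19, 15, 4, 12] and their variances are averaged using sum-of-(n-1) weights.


nu = sum_i (n_i - 1)
nu = ((6 - 1) + (4 - 1) + (19 - 1) + (15 - 1) + (4 - 1) + (12 - 1))
nu = 5 + 3 + 18 + 14 + 3 + 11
nu = 54

54


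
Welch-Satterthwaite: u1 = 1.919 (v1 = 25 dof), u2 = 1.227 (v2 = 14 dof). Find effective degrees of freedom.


uc = sqrt(u1^2 + u2^2) = sqrt(1.919^2 + 1.227^2) = 2.2777379
v_eff = uc^4 / (u1^4/v1 + u2^4/v2)
= 2.2777379^4 / (1.919^4/25 + 1.227^4/14)
= 26.916277 / 0.70435148
v_eff = 38.2143

38.2143


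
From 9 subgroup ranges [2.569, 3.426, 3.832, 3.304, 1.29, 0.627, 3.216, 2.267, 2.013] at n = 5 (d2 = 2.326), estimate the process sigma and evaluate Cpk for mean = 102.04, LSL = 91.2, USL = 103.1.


R_bar = (2.569 + 3.426 + 3.832 + 3.304 + 1.29 + 0.627 + 3.216 + 2.267 + 2.013) / 9 = 2.5048889
sigma = R_bar / d2 = 2.5048889 / 2.326 = 1.0769084
Cp = (USL - LSL)/(6*sigma) = (103.1 - 91.2)/(6*1.0769084) = 1.8417
Cpu = (103.1 - 102.04)/(3*1.0769084) = 0.3281
Cpl = (102.04 - 91.2)/(3*1.0769084) = 3.3553
Cpk = min(Cpu, Cpl) = 0.3281

0.3281


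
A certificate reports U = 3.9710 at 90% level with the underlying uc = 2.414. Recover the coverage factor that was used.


k = U / uc
k = 3.9710 / 2.414
k = 1.645

1.645


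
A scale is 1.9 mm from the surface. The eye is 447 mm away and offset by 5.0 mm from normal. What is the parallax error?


error = h * offset / d
= 1.9 * 5.0 / 447
= 0.0213

0.0213


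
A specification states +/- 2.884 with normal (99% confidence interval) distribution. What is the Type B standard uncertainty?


u_B = half_width / 2.576
u_B = 2.884 / 2.576
u_B = 1.1196

1.1196


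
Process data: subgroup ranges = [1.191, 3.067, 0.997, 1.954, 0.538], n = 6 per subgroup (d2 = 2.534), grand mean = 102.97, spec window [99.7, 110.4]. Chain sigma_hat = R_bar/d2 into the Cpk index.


R_bar = (1.191 + 3.067 + 0.997 + 1.954 + 0.538) / 5 = 1.5494
sigma = R_bar / d2 = 1.5494 / 2.534 = 0.61144436
Cp = (USL - LSL)/(6*sigma) = (110.4 - 99.7)/(6*0.61144436) = 2.9166
Cpu = (110.4 - 102.97)/(3*0.61144436) = 4.0505
Cpl = (102.97 - 99.7)/(3*0.61144436) = 1.7827
Cpk = min(Cpu, Cpl) = 1.7827

1.7827


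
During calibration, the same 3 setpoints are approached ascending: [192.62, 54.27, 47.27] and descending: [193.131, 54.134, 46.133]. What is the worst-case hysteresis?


|192.62 - 193.131| = 0.5110
|54.27 - 54.134| = 0.1360
|47.27 - 46.133| = 1.1370
hysteresis = max(diffs) = 1.1370

1.1370


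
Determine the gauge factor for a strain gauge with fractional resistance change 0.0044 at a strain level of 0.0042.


GF = (dR/R) / epsilon
= 0.0044 / 0.0042
= 1.0476

1.0476


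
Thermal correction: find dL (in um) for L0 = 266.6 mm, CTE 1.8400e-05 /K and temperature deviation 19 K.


dL = L * alpha * dT
= 266.6 * 1.8400e-05 * 19
= 0.0932034 mm
dL_um = 0.0932034 * 1000 = 93.2034 um

93.2034


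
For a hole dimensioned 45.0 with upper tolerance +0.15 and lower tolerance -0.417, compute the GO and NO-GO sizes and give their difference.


GO = nominal - lower_tol (smallest hole = maximum material condition)
GO = 45.0 - 0.417 = 44.583
NO-GO = nominal + upper_tol (largest hole = least material condition)
NO-GO = 45.0 + 0.15 = 45.15
spread = NO-GO - GO = 45.15 - 44.583 = 0.5670

0.5670


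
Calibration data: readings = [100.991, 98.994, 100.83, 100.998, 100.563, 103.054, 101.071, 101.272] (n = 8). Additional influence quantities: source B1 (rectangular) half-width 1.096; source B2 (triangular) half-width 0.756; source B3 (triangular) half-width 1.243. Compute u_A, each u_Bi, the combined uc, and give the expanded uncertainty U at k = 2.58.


mean = (100.991 + 98.994 + 100.83 + 100.998 + 100.563 + 103.054 + 101.071 + 101.272) / 8 = 100.971625
s = sqrt(sum((x - mean)^2)/(n-1)) = 1.1042444
u_A = s / sqrt(n) = 1.1042444 / sqrt(8) = 0.39040935
u_B1 = 1.096 / sqrt(3) = 0.6327759
u_B2 = 0.756 / sqrt(6) = 0.30863571
u_B3 = 1.243 / sqrt(6) = 0.50745263
uc = sqrt(0.39040935^2 + 0.6327759^2 + 0.30863571^2 + 0.50745263^2) = 0.95162439
U = k * uc = 2.58 * 0.95162439
U = 2.4552

2.4552


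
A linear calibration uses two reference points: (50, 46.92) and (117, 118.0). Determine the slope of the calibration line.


slope = (y2 - y1) / (x2 - x1)
= (118.0 - 46.92) / (117 - 50)
= 71.0800 / 67
= 1.0609

1.0609


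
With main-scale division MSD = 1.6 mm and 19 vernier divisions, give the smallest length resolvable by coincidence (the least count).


LC = MSD / n_div
= 1.6 / 19
= 0.0842

0.0842


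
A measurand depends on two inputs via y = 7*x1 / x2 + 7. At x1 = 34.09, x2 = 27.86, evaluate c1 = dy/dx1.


y = 7*x1 / x2 + 7
dy/dx1 = 7/x2
Evaluate at x2 = 27.86: c1 = 7 / 27.86
c1 = 0.2513

0.2513


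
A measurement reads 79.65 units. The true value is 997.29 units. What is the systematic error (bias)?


Systematic error = measured - true
= 79.65 - 997.29
= -917.6400

-917.6400


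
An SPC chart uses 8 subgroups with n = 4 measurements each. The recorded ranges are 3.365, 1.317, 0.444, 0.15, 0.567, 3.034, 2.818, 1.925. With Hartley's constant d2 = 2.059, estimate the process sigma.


R_bar = (3.365 + 1.317 + 0.444 + 0.15 + 0.567 + 3.034 + 2.818 + 1.925) / 8
R_bar = 13.62 / 8 = 1.7025
sigma_hat = R_bar / d2 = 1.7025 / 2.059 = 0.8269

0.8269


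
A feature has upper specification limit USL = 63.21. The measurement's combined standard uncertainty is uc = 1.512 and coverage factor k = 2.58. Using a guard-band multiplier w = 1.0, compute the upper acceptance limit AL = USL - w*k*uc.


U = k * uc = 2.58 * 1.512 = 3.90096
guard band g = w * U = 1.0 * 3.90096 = 3.90096
AL = USL - g = 63.21 - 3.90096
AL = 59.3090

59.3090


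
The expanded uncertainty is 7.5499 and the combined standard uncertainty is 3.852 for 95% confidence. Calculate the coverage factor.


k = U / uc
k = 7.5499 / 3.852
k = 1.96

1.96


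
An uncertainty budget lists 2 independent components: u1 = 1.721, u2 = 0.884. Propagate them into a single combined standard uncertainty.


uc = sqrt(1.721^2 + 0.884^2)
uc = sqrt(3.743297)
uc = 1.9348

1.9348


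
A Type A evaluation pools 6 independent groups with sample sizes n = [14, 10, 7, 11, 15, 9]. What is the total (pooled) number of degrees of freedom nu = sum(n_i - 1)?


nu = sum_i (n_i - 1)
nu = ((14 - 1) + (10 - 1) + (7 - 1) + (11 - 1) + (15 - 1) + (9 - 1))
nu = 13 + 9 + 6 + 10 + 14 + 8
nu = 60

60


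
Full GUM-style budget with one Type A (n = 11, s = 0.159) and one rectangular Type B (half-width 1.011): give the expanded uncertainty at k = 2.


u_A = s / sqrt(n) = 0.159 / sqrt(11) = 0.047940304
u_B = half_width / sqrt(3) = 1.011 / sqrt(3) = 0.58370112
uc = sqrt(u_A^2 + u_B^2) = sqrt(0.047940304^2 + 0.58370112^2) = 0.58566652
U = k * uc = 2 * 0.58566652
U = 1.1713

1.1713


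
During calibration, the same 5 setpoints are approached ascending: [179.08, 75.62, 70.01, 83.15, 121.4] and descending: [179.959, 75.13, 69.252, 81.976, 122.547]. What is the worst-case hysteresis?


|179.08 - 179.959| = 0.8790
|75.62 - 75.13| = 0.4900
|70.01 - 69.252| = 0.7580
|83.15 - 81.976| = 1.1740
|121.4 - 122.547| = 1.1470
hysteresis = max(diffs) = 1.1740

1.1740


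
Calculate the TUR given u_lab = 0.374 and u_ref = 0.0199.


TUR = u_lab / u_ref
= 0.374 / 0.0199
= 18.7940

18.7940


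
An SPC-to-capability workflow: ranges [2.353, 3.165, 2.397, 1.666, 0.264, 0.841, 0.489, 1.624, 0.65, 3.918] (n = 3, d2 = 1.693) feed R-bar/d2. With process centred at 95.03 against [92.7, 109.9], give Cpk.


R_bar = (2.353 + 3.165 + 2.397 + 1.666 + 0.264 + 0.841 + 0.489 + 1.624 + 0.65 + 3.918) / 10 = 1.7367
sigma = R_bar / d2 = 1.7367 / 1.693 = 1.0258122
Cp = (USL - LSL)/(6*sigma) = (109.9 - 92.7)/(6*1.0258122) = 2.7945
Cpu = (109.9 - 95.03)/(3*1.0258122) = 4.8319
Cpl = (95.03 - 92.7)/(3*1.0258122) = 0.7571
Cpk = min(Cpu, Cpl) = 0.7571

0.7571


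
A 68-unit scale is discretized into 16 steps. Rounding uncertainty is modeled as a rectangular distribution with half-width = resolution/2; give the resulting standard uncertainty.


resolution = range / divisions
resolution = 68 / 16 = 4.25
u_res = resolution / (2*sqrt(3))
u_res = 4.25 / 3.4641016
u_res = 1.2269

1.2269


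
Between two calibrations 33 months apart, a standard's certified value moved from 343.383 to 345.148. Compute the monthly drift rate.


rate = (v2 - v1) / months
= (345.148 - 343.383) / 33
= 1.7650 / 33
= 0.0535

0.0535


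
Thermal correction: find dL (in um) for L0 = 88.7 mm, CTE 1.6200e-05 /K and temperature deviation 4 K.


dL = L * alpha * dT
= 88.7 * 1.6200e-05 * 4
= 0.0057478 mm
dL_um = 0.0057478 * 1000 = 5.7478 um

5.7478


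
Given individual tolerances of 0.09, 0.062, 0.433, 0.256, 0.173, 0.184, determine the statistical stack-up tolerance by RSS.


RSS = sqrt(0.09^2 + 0.062^2 + 0.433^2 + 0.256^2 + 0.173^2 + 0.184^2)
= sqrt(0.328754)
= 0.5734

0.5734


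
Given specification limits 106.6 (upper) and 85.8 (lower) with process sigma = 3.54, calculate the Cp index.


Cp = (USL - LSL) / (6 * sigma)
= (106.6 - 85.8) / (6 * 3.54)
= 20.8000 / 21.2400
= 0.9793

0.9793


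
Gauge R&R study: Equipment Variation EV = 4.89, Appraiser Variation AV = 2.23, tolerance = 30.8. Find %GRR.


GRR = sqrt(EV^2 + AV^2) = sqrt(4.89^2 + 2.23^2) = 5.3744767
%GRR = GRR / tol * 100 = 5.3744767 / 30.8 * 100
%GRR = 17.4496

17.4496


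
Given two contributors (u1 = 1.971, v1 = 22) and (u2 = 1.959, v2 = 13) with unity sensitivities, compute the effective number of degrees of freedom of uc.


uc = sqrt(u1^2 + u2^2) = sqrt(1.971^2 + 1.959^2) = 2.7789426
v_eff = uc^4 / (u1^4/v1 + u2^4/v2)
= 2.7789426^4 / (1.971^4/22 + 1.959^4/13)
= 59.637346 / 1.8189069
v_eff = 32.7875

32.7875


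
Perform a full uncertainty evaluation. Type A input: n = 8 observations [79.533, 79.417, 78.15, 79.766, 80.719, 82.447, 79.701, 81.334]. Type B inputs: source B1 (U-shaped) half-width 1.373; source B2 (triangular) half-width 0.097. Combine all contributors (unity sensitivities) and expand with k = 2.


mean = (79.533 + 79.417 + 78.15 + 79.766 + 80.719 + 82.447 + 79.701 + 81.334) / 8 = 80.133375
s = sqrt(sum((x - mean)^2)/(n-1)) = 1.3237744
u_A = s / sqrt(n) = 1.3237744 / sqrt(8) = 0.46802493
u_B1 = 1.373 / sqrt(2) = 0.97085761
u_B2 = 0.097 / sqrt(6) = 0.039600084
uc = sqrt(0.46802493^2 + 0.97085761^2 + 0.039600084^2) = 1.0785082
U = k * uc = 2 * 1.0785082
U = 2.1570

2.1570


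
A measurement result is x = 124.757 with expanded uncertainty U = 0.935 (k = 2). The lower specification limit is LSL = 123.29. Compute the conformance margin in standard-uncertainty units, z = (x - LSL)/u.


u = U / k = 0.935 / 2 = 0.4675
margin = |LSL - x| = |123.29 - 124.757| = 1.467
z = margin / u = 1.467 / 0.4675
z = 3.1380

3.1380


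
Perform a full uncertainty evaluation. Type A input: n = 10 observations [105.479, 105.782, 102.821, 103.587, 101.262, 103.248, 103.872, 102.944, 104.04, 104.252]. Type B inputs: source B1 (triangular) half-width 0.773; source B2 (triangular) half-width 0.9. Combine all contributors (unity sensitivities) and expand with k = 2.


mean = (105.479 + 105.782 + 102.821 + 103.587 + 101.262 + 103.248 + 103.872 + 102.944 + 104.04 + 104.252) / 10 = 103.7287
s = sqrt(sum((x - mean)^2)/(n-1)) = 1.3100598
u_A = s / sqrt(n) = 1.3100598 / sqrt(10) = 0.41427728
u_B1 = 0.773 / sqrt(6) = 0.31557593
u_B2 = 0.9 / sqrt(6) = 0.36742346
uc = sqrt(0.41427728^2 + 0.31557593^2 + 0.36742346^2) = 0.63734907
U = k * uc = 2 * 0.63734907
U = 1.2747

1.2747


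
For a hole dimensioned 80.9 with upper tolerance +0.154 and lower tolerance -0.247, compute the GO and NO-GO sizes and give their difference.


GO = nominal - lower_tol (smallest hole = maximum material condition)
GO = 80.9 - 0.247 = 80.653
NO-GO = nominal + upper_tol (largest hole = least material condition)
NO-GO = 80.9 + 0.154 = 81.054
spread = NO-GO - GO = 81.054 - 80.653 = 0.4010

0.4010


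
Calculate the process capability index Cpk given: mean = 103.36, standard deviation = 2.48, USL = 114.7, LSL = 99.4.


Cpu = (USL - mean) / (3*sigma) = (114.7 - 103.36) / (3*2.48) = 1.5242
Cpl = (mean - LSL) / (3*sigma) = (103.36 - 99.4) / (3*2.48) = 0.5323
Cpk = min(Cpu, Cpl) = 0.5323

0.5323


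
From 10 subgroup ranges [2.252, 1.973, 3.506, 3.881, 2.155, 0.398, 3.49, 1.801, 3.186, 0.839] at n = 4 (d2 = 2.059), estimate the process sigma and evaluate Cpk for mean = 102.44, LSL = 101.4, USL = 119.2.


R_bar = (2.252 + 1.973 + 3.506 + 3.881 + 2.155 + 0.398 + 3.49 + 1.801 + 3.186 + 0.839) / 10 = 2.3481
sigma = R_bar / d2 = 2.3481 / 2.059 = 1.140408
Cp = (USL - LSL)/(6*sigma) = (119.2 - 101.4)/(6*1.140408) = 2.6014
Cpu = (119.2 - 102.44)/(3*1.140408) = 4.8988
Cpl = (102.44 - 101.4)/(3*1.140408) = 0.3040
Cpk = min(Cpu, Cpl) = 0.3040

0.3040


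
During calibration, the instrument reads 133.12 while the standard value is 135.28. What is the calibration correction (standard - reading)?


Correction = standard - reading
= 135.28 - 133.12
= 2.1600

2.1600


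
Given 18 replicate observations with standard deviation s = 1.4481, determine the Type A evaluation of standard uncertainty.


u_A = s / sqrt(n)
u_A = 1.4481 / sqrt(18)
u_A = 1.4481 / 4.2426407
u_A = 0.3413

0.3413


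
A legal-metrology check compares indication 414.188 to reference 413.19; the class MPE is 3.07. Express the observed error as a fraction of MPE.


e = indication - reference = 414.188 - 413.19 = 0.9980
|e| = 0.9980
ratio = |e| / MPE = 0.9980 / 3.07
ratio = 0.3251

0.3251


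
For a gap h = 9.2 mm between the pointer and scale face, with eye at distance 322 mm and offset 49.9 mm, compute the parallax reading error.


error = h * offset / d
= 9.2 * 49.9 / 322
= 1.4257

1.4257


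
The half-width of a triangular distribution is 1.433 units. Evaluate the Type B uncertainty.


u_B = half_width / sqrt(6)
u_B = 1.433 / 2.4494897
u_B = 0.5850

0.5850


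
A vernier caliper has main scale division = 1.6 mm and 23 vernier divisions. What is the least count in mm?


LC = MSD / n_div
= 1.6 / 23
= 0.0696

0.0696


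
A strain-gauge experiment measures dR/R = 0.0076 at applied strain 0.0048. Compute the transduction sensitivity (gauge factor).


GF = (dR/R) / epsilon
= 0.0076 / 0.0048
= 1.5833

1.5833


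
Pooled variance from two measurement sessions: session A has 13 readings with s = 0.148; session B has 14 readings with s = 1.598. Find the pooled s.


s_p = sqrt(((n1-1)*s1^2 + (n2-1)*s2^2) / (n1+n2-2))
numerator = (13-1)*0.148^2 + (14-1)*1.598^2 = 0.262848 + 33.196852 = 33.4597
denominator = 13 + 14 - 2 = 25
s_p^2 = 33.4597 / 25 = 1.338388
s_p = sqrt(1.338388) = 1.1569

1.1569


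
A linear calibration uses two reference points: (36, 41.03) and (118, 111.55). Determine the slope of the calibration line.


slope = (y2 - y1) / (x2 - x1)
= (111.55 - 41.03) / (118 - 36)
= 70.5200 / 82
= 0.8600

0.8600


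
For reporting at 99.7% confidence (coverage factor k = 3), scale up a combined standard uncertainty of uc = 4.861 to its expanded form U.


U = k * uc
U = 3 * 4.861
U = 14.5830

14.5830


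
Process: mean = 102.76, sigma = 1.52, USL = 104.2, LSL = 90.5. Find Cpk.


Cpu = (USL - mean) / (3*sigma) = (104.2 - 102.76) / (3*1.52) = 0.3158
Cpl = (mean - LSL) / (3*sigma) = (102.76 - 90.5) / (3*1.52) = 2.6886
Cpk = min(Cpu, Cpl) = 0.3158

0.3158


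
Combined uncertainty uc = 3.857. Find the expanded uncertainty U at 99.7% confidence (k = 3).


U = k * uc
U = 3 * 3.857
U = 11.5710

11.5710


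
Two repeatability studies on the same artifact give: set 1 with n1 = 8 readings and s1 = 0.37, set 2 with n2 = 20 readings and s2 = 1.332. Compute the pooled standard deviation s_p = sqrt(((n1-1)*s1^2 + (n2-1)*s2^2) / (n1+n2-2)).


s_p = sqrt(((n1-1)*s1^2 + (n2-1)*s2^2) / (n1+n2-2))
numerator = (8-1)*0.37^2 + (20-1)*1.332^2 = 0.9583 + 33.710256 = 34.668556
denominator = 8 + 20 - 2 = 26
s_p^2 = 34.668556 / 26 = 1.333406
s_p = sqrt(1.333406) = 1.1547

1.1547


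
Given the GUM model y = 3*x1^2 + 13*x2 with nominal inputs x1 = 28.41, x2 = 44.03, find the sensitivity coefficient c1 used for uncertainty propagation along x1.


y = 3*x1^2 + 13*x2
dy/dx1 = 2*3*x1
Evaluate at x1 = 28.41: c1 = 6 * 28.41
c1 = 170.4600

170.4600


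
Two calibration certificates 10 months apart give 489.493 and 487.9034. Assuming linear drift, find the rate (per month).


rate = (v2 - v1) / months
= (487.9034 - 489.493) / 10
= -1.5896 / 10
= -0.1590

-0.1590


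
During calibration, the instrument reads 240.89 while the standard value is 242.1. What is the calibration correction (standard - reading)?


Correction = standard - reading
= 242.1 - 240.89
= 1.2100

1.2100


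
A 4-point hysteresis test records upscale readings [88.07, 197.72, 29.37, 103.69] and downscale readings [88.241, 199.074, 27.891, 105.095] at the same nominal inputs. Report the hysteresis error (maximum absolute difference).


|88.07 - 88.241| = 0.1710
|197.72 - 199.074| = 1.3540
|29.37 - 27.891| = 1.4790
|103.69 - 105.095| = 1.4050
hysteresis = max(diffs) = 1.4790

1.4790


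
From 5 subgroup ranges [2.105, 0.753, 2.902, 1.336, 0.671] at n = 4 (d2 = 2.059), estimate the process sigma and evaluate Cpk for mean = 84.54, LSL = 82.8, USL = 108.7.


R_bar = (2.105 + 0.753 + 2.902 + 1.336 + 0.671) / 5 = 1.5534
sigma = R_bar / d2 = 1.5534 / 2.059 = 0.7544439
Cp = (USL - LSL)/(6*sigma) = (108.7 - 82.8)/(6*0.7544439) = 5.7217
Cpu = (108.7 - 84.54)/(3*0.7544439) = 10.6745
Cpl = (84.54 - 82.8)/(3*0.7544439) = 0.7688
Cpk = min(Cpu, Cpl) = 0.7688

0.7688


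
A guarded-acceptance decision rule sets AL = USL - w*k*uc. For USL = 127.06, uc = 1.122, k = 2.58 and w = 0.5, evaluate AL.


U = k * uc = 2.58 * 1.122 = 2.89476
guard band g = w * U = 0.5 * 2.89476 = 1.44738
AL = USL - g = 127.06 - 1.44738
AL = 125.6126

125.6126


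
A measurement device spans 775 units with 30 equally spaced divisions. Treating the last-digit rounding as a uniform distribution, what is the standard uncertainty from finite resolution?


resolution = range / divisions
resolution = 775 / 30 = 25.833333
u_res = resolution / (2*sqrt(3))
u_res = 25.833333 / 3.4641016
u_res = 7.4574

7.4574


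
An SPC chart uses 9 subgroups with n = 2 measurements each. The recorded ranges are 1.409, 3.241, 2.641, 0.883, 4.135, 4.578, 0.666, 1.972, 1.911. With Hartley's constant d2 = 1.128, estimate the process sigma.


R_bar = (1.409 + 3.241 + 2.641 + 0.883 + 4.135 + 4.578 + 0.666 + 1.972 + 1.911) / 9
R_bar = 21.436 / 9 = 2.3817778
sigma_hat = R_bar / d2 = 2.3817778 / 1.128 = 2.1115

2.1115


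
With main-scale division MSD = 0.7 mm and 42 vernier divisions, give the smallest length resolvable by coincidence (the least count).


LC = MSD / n_div
= 0.7 / 42
= 0.0167

0.0167


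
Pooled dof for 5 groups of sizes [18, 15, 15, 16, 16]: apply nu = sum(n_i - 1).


nu = sum_i (n_i - 1)
nu = ((18 - 1) + (15 - 1) + (15 - 1) + (16 - 1) + (16 - 1))
nu = 17 + 14 + 14 + 15 + 15
nu = 75

75


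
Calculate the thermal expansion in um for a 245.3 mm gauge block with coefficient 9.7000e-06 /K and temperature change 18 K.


dL = L * alpha * dT
= 245.3 * 9.7000e-06 * 18
= 0.0428294 mm
dL_um = 0.0428294 * 1000 = 42.8294 um

42.8294


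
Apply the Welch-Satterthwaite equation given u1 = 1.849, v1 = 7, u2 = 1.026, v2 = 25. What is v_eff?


uc = sqrt(u1^2 + u2^2) = sqrt(1.849^2 + 1.026^2) = 2.1145867
v_eff = uc^4 / (u1^4/v1 + u2^4/v2)
= 2.1145867^4 / (1.849^4/7 + 1.026^4/25)
= 19.994106 / 1.714068
v_eff = 11.6647

11.6647


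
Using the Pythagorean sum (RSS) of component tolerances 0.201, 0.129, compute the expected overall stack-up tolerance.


RSS = sqrt(0.201^2 + 0.129^2)
= sqrt(0.057042)
= 0.2388

0.2388


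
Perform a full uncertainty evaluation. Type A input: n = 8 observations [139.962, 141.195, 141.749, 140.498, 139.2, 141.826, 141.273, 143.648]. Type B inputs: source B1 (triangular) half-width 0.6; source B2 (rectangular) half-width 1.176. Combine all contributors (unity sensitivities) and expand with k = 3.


mean = (139.962 + 141.195 + 141.749 + 140.498 + 139.2 + 141.826 + 141.273 + 143.648) / 8 = 141.168875
s = sqrt(sum((x - mean)^2)/(n-1)) = 1.3474332
u_A = s / sqrt(n) = 1.3474332 / sqrt(8) = 0.47638958
u_B1 = 0.6 / sqrt(6) = 0.24494897
u_B2 = 1.176 / sqrt(3) = 0.67896392
uc = sqrt(0.47638958^2 + 0.24494897^2 + 0.67896392^2) = 0.86483469
U = k * uc = 3 * 0.86483469
U = 2.5945

2.5945


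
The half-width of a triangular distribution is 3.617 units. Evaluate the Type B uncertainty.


u_B = half_width / sqrt(6)
u_B = 3.617 / 2.4494897
u_B = 1.4766

1.4766


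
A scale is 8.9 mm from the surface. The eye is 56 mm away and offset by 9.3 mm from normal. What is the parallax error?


error = h * offset / d
= 8.9 * 9.3 / 56
= 1.4780

1.4780


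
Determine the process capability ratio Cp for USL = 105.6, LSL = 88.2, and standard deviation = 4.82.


Cp = (USL - LSL) / (6 * sigma)
= (105.6 - 88.2) / (6 * 4.82)
= 17.4000 / 28.9200
= 0.6017

0.6017


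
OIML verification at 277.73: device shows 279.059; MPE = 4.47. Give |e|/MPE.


e = indication - reference = 279.059 - 277.73 = 1.3290
|e| = 1.3290
ratio = |e| / MPE = 1.3290 / 4.47
ratio = 0.2973

0.2973


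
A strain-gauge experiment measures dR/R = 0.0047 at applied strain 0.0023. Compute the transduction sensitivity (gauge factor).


GF = (dR/R) / epsilon
= 0.0047 / 0.0023
= 2.0435

2.0435


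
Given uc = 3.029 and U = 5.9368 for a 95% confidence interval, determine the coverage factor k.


k = U / uc
k = 5.9368 / 3.029
k = 1.96

1.96


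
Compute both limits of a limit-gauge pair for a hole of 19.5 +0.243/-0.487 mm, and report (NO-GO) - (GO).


GO = nominal - lower_tol (smallest hole = maximum material condition)
GO = 19.5 - 0.487 = 19.013
NO-GO = nominal + upper_tol (largest hole = least material condition)
NO-GO = 19.5 + 0.243 = 19.743
spread = NO-GO - GO = 19.743 - 19.013 = 0.7300

0.7300


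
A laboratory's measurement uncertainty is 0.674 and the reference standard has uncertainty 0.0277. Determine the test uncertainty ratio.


TUR = u_lab / u_ref
= 0.674 / 0.0277
= 24.3321

24.3321


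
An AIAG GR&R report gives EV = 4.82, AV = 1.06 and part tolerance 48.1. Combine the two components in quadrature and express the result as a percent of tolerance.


GRR = sqrt(EV^2 + AV^2) = sqrt(4.82^2 + 1.06^2) = 4.9351798
%GRR = GRR / tol * 100 = 4.9351798 / 48.1 * 100
%GRR = 10.2602

10.2602


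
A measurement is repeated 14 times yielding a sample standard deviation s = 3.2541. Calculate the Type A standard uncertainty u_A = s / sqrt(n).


u_A = s / sqrt(n)
u_A = 3.2541 / sqrt(14)
u_A = 3.2541 / 3.7416574
u_A = 0.8697

0.8697


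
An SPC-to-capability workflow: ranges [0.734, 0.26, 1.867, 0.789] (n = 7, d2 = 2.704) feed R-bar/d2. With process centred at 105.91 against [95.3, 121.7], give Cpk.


R_bar = (0.734 + 0.26 + 1.867 + 0.789) / 4 = 0.9125
sigma = R_bar / d2 = 0.9125 / 2.704 = 0.33746302
Cp = (USL - LSL)/(6*sigma) = (121.7 - 95.3)/(6*0.33746302) = 13.0385
Cpu = (121.7 - 105.91)/(3*0.33746302) = 15.5968
Cpl = (105.91 - 95.3)/(3*0.33746302) = 10.4802
Cpk = min(Cpu, Cpl) = 10.4802

10.4802


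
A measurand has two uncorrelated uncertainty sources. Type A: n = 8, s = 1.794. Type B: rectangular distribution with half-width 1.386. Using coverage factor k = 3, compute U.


u_A = s / sqrt(n) = 1.794 / sqrt(8) = 0.63427478
u_B = half_width / sqrt(3) = 1.386 / sqrt(3) = 0.80020747
uc = sqrt(u_A^2 + u_B^2) = sqrt(0.63427478^2 + 0.80020747^2) = 1.0210957
U = k * uc = 3 * 1.0210957
U = 3.0633

3.0633


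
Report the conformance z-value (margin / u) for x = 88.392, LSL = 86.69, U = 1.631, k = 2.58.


u = U / k = 1.631 / 2.58 = 0.63217054
margin = |LSL - x| = |86.69 - 88.392| = 1.702
z = margin / u = 1.702 / 0.63217054
z = 2.6923

2.6923


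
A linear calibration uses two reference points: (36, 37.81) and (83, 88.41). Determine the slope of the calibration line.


slope = (y2 - y1) / (x2 - x1)
= (88.41 - 37.81) / (83 - 36)
= 50.6000 / 47
= 1.0766

1.0766


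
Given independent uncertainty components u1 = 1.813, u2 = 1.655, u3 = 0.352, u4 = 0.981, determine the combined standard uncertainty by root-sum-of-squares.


uc = sqrt(1.813^2 + 1.655^2 + 0.352^2 + 0.981^2)
uc = sqrt(7.112259)
uc = 2.6669

2.6669


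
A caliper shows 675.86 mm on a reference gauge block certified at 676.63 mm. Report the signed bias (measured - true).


Systematic error = measured - true
= 675.86 - 676.63
= -0.7700

-0.7700


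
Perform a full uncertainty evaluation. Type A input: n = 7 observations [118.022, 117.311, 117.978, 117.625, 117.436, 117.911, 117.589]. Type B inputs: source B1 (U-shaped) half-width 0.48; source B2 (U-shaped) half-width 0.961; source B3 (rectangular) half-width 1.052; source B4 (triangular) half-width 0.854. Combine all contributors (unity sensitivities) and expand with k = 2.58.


mean = (118.022 + 117.311 + 117.978 + 117.625 + 117.436 + 117.911 + 117.589) / 7 = 117.696
s = sqrt(sum((x - mean)^2)/(n-1)) = 0.27819058
u_A = s / sqrt(n) = 0.27819058 / sqrt(7) = 0.10514616
u_B1 = 0.48 / sqrt(2) = 0.33941125
u_B2 = 0.961 / sqrt(2) = 0.67952962
u_B3 = 1.052 / sqrt(3) = 0.60737248
u_B4 = 0.854 / sqrt(6) = 0.34864404
uc = sqrt(0.10514616^2 + 0.33941125^2 + 0.67952962^2 + 0.60737248^2 + 0.34864404^2) = 1.0384942
U = k * uc = 2.58 * 1.0384942
U = 2.6793

2.6793


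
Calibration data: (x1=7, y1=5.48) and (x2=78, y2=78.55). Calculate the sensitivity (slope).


slope = (y2 - y1) / (x2 - x1)
= (78.55 - 5.48) / (78 - 7)
= 73.0700 / 71
= 1.0292

1.0292


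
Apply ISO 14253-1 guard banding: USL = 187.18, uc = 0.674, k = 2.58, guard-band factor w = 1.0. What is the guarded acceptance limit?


U = k * uc = 2.58 * 0.674 = 1.73892
guard band g = w * U = 1.0 * 1.73892 = 1.73892
AL = USL - g = 187.18 - 1.73892
AL = 185.4411

185.4411


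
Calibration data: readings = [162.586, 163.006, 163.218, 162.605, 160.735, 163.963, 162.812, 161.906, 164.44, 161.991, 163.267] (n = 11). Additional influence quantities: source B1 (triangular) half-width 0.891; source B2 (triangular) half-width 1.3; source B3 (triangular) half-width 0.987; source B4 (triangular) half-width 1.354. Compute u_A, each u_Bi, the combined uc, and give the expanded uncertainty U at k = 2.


mean = (162.586 + 163.006 + 163.218 + 162.605 + 160.735 + 163.963 + 162.812 + 161.906 + 164.44 + 161.991 + 163.267) / 11 = 162.7753636
s = sqrt(sum((x - mean)^2)/(n-1)) = 1.0135408
u_A = s / sqrt(n) = 1.0135408 / sqrt(11) = 0.30559405
u_B1 = 0.891 / sqrt(6) = 0.36374923
u_B2 = 1.3 / sqrt(6) = 0.53072278
u_B3 = 0.987 / sqrt(6) = 0.40294106
u_B4 = 1.354 / sqrt(6) = 0.55276819
uc = sqrt(0.30559405^2 + 0.36374923^2 + 0.53072278^2 + 0.40294106^2 + 0.55276819^2) = 0.9875637
U = k * uc = 2 * 0.9875637
U = 1.9751

1.9751


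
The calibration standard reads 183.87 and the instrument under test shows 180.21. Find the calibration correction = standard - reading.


Correction = standard - reading
= 183.87 - 180.21
= 3.6600

3.6600


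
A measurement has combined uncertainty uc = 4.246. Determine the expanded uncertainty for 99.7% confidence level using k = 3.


U = k * uc
U = 3 * 4.246
U = 12.7380

12.7380


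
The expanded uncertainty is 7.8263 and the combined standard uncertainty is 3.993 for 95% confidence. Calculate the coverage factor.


k = U / uc
k = 7.8263 / 3.993
k = 1.96

1.96


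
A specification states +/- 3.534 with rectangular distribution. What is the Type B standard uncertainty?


u_B = half_width / sqrt(3)
u_B = 3.534 / 1.7320508
u_B = 2.0404

2.0404


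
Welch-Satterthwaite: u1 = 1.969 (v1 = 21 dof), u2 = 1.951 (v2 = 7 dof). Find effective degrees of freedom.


uc = sqrt(u1^2 + u2^2) = sqrt(1.969^2 + 1.951^2) = 2.7718878
v_eff = uc^4 / (u1^4/v1 + u2^4/v2)
= 2.7718878^4 / (1.969^4/21 + 1.951^4/7)
= 59.034051 / 2.7855663
v_eff = 21.1928

21.1928


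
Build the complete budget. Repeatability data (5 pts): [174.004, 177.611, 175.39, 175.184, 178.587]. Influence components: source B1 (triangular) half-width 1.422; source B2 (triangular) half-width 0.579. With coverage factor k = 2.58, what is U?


mean = (174.004 + 177.611 + 175.39 + 175.184 + 178.587) / 5 = 176.1552
s = sqrt(sum((x - mean)^2)/(n-1)) = 1.8834428
u_A = s / sqrt(n) = 1.8834428 / sqrt(5) = 0.84230123
u_B1 = 1.422 / sqrt(6) = 0.58052907
u_B2 = 0.579 / sqrt(6) = 0.23637576
uc = sqrt(0.84230123^2 + 0.58052907^2 + 0.23637576^2) = 1.0499328
U = k * uc = 2.58 * 1.0499328
U = 2.7088

2.7088


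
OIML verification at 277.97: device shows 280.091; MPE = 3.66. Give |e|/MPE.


e = indication - reference = 280.091 - 277.97 = 2.1210
|e| = 2.1210
ratio = |e| / MPE = 2.1210 / 3.66
ratio = 0.5795

0.5795


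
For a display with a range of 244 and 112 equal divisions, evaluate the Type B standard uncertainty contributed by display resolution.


resolution = range / divisions
resolution = 244 / 112 = 2.1785714
u_res = resolution / (2*sqrt(3))
u_res = 2.1785714 / 3.4641016
u_res = 0.6289

0.6289


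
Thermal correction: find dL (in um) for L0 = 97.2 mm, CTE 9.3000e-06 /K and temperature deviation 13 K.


dL = L * alpha * dT
= 97.2 * 9.3000e-06 * 13
= 0.0117515 mm
dL_um = 0.0117515 * 1000 = 11.7515 um

11.7515


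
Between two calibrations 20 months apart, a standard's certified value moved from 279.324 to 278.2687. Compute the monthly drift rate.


rate = (v2 - v1) / months
= (278.2687 - 279.324) / 20
= -1.0553 / 20
= -0.0528

-0.0528


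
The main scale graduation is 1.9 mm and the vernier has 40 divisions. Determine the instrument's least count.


LC = MSD / n_div
= 1.9 / 40
= 0.0475

0.0475


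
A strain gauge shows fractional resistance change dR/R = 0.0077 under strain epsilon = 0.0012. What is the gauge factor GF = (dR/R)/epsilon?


GF = (dR/R) / epsilon
= 0.0077 / 0.0012
= 6.4167

6.4167


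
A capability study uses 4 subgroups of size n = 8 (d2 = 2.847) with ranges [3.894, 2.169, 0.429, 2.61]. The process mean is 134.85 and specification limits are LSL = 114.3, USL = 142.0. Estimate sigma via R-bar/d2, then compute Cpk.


R_bar = (3.894 + 2.169 + 0.429 + 2.61) / 4 = 2.2755
sigma = R_bar / d2 = 2.2755 / 2.847 = 0.79926238
Cp = (USL - LSL)/(6*sigma) = (142.0 - 114.3)/(6*0.79926238) = 5.7762
Cpu = (142.0 - 134.85)/(3*0.79926238) = 2.9819
Cpl = (134.85 - 114.3)/(3*0.79926238) = 8.5704
Cpk = min(Cpu, Cpl) = 2.9819

2.9819


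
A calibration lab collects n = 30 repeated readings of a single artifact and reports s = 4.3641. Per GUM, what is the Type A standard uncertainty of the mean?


u_A = s / sqrt(n)
u_A = 4.3641 / sqrt(30)
u_A = 4.3641 / 5.4772256
u_A = 0.7968

0.7968


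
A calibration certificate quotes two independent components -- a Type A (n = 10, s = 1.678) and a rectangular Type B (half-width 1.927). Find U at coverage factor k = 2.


u_A = s / sqrt(n) = 1.678 / sqrt(10) = 0.53063019
u_B = half_width / sqrt(3) = 1.927 / sqrt(3) = 1.112554
uc = sqrt(u_A^2 + u_B^2) = sqrt(0.53063019^2 + 1.112554^2) = 1.2326171
U = k * uc = 2 * 1.2326171
U = 2.4652

2.4652


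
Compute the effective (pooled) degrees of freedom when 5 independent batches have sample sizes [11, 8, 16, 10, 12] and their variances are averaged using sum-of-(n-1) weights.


nu = sum_i (n_i - 1)
nu = ((11 - 1) + (8 - 1) + (16 - 1) + (10 - 1) + (12 - 1))
nu = 10 + 7 + 15 + 9 + 11
nu = 52

52


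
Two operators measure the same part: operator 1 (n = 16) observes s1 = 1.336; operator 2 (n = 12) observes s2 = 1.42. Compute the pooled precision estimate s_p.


s_p = sqrt(((n1-1)*s1^2 + (n2-1)*s2^2) / (n1+n2-2))
numerator = (16-1)*1.336^2 + (12-1)*1.42^2 = 26.77344 + 22.1804 = 48.95384
denominator = 16 + 12 - 2 = 26
s_p^2 = 48.95384 / 26 = 1.88284
s_p = sqrt(1.88284) = 1.3722

1.3722


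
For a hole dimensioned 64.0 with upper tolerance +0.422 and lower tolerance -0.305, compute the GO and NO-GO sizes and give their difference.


GO = nominal - lower_tol (smallest hole = maximum material condition)
GO = 64.0 - 0.305 = 63.695
NO-GO = nominal + upper_tol (largest hole = least material condition)
NO-GO = 64.0 + 0.422 = 64.422
spread = NO-GO - GO = 64.422 - 63.695 = 0.7270

0.7270


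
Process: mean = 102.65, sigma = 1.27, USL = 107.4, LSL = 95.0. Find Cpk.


Cpu = (USL - mean) / (3*sigma) = (107.4 - 102.65) / (3*1.27) = 1.2467
Cpl = (mean - LSL) / (3*sigma) = (102.65 - 95.0) / (3*1.27) = 2.0079
Cpk = min(Cpu, Cpl) = 1.2467

1.2467


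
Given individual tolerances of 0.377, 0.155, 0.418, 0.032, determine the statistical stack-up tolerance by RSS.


RSS = sqrt(0.377^2 + 0.155^2 + 0.418^2 + 0.032^2)
= sqrt(0.341902)
= 0.5847

0.5847


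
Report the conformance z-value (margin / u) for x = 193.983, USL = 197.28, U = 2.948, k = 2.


u = U / k = 2.948 / 2 = 1.474
margin = |USL - x| = |197.28 - 193.983| = 3.297
z = margin / u = 3.297 / 1.474
z = 2.2368

2.2368


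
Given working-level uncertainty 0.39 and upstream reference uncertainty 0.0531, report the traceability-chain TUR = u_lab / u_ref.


TUR = u_lab / u_ref
= 0.39 / 0.0531
= 7.3446

7.3446


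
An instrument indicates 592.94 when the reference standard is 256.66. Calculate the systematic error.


Systematic error = measured - true
= 592.94 - 256.66
= 336.2800

336.2800


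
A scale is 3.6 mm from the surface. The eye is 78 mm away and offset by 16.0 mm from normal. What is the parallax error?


error = h * offset / d
= 3.6 * 16.0 / 78
= 0.7385

0.7385


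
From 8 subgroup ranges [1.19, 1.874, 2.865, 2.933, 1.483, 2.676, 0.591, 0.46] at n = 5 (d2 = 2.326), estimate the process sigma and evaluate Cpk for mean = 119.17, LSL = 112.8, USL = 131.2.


R_bar = (1.19 + 1.874 + 2.865 + 2.933 + 1.483 + 2.676 + 0.591 + 0.46) / 8 = 1.759
sigma = R_bar / d2 = 1.759 / 2.326 = 0.75623388
Cp = (USL - LSL)/(6*sigma) = (131.2 - 112.8)/(6*0.75623388) = 4.0552
Cpu = (131.2 - 119.17)/(3*0.75623388) = 5.3026
Cpl = (119.17 - 112.8)/(3*0.75623388) = 2.8078
Cpk = min(Cpu, Cpl) = 2.8078

2.8078


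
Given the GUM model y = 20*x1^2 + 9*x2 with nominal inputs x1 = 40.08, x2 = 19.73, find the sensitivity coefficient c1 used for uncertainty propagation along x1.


y = 20*x1^2 + 9*x2
dy/dx1 = 2*20*x1
Evaluate at x1 = 40.08: c1 = 40 * 40.08
c1 = 1603.2000

1603.2000


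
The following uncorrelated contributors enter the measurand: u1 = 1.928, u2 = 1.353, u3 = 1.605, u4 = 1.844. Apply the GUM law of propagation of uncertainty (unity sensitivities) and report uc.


uc = sqrt(1.928^2 + 1.353^2 + 1.605^2 + 1.844^2)
uc = sqrt(11.524154)
uc = 3.3947

3.3947


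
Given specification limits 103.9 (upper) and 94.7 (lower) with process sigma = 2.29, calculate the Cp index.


Cp = (USL - LSL) / (6 * sigma)
= (103.9 - 94.7) / (6 * 2.29)
= 9.2000 / 13.7400
= 0.6696

0.6696


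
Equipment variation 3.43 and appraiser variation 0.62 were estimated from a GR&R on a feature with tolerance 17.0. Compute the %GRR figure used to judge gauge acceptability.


GRR = sqrt(EV^2 + AV^2) = sqrt(3.43^2 + 0.62^2) = 3.4855846
%GRR = GRR / tol * 100 = 3.4855846 / 17.0 * 100
%GRR = 20.5034

20.5034


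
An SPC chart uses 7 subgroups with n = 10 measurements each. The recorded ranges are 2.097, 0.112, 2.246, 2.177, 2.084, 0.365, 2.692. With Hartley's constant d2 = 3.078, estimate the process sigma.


R_bar = (2.097 + 0.112 + 2.246 + 2.177 + 2.084 + 0.365 + 2.692) / 7
R_bar = 11.773 / 7 = 1.6818571
sigma_hat = R_bar / d2 = 1.6818571 / 3.078 = 0.5464

0.5464


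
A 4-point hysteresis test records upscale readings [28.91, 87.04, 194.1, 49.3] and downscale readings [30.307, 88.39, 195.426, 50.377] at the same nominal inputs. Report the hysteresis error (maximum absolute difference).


|28.91 - 30.307| = 1.3970
|87.04 - 88.39| = 1.3500
|194.1 - 195.426| = 1.3260
|49.3 - 50.377| = 1.0770
hysteresis = max(diffs) = 1.3970

1.3970


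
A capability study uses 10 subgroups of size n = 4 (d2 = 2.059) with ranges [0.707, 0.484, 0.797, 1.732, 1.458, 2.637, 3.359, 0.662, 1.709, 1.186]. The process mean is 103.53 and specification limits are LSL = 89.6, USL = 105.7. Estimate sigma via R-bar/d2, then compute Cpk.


R_bar = (0.707 + 0.484 + 0.797 + 1.732 + 1.458 + 2.637 + 3.359 + 0.662 + 1.709 + 1.186) / 10 = 1.4731
sigma = R_bar / d2 = 1.4731 / 2.059 = 0.71544439
Cp = (USL - LSL)/(6*sigma) = (105.7 - 89.6)/(6*0.71544439) = 3.7506
Cpu = (105.7 - 103.53)/(3*0.71544439) = 1.0110
Cpl = (103.53 - 89.6)/(3*0.71544439) = 6.4901
Cpk = min(Cpu, Cpl) = 1.0110

1.0110


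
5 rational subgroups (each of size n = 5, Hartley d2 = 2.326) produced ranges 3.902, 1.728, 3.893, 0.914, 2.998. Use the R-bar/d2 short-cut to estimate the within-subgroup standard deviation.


R_bar = (3.902 + 1.728 + 3.893 + 0.914 + 2.998) / 5
R_bar = 13.435 / 5 = 2.687
sigma_hat = R_bar / d2 = 2.687 / 2.326 = 1.1552

1.1552
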